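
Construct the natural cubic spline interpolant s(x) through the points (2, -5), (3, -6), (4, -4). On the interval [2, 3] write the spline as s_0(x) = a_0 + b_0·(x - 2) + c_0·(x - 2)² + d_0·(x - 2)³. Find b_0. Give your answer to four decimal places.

-1.7500

With M_i denoting the second derivative at x_i, h_i = 1, 1, and Δ_i = (y_(i+1) − y_i)/h_i = -1, 2:
  1·M_0 + 4·M_1 + 1·M_2 = 6(Δ_1 - Δ_0) = 18
Natural end conditions: M_0 = M_2 = 0.
Solving: M_0 = 0, M_1 = 9/2, M_2 = 0.
On [2, 3], with s_0(x) = a_0 + b_0·(x - 2) + c_0·(x - 2)² + d_0·(x - 2)³: c_0 = M_0/2 = 0, d_0 = (M_1 - M_0)/(6h_0) = 3/4, b_0 = Δ_0 - h_0(2M_0 + M_1)/6 = -7/4.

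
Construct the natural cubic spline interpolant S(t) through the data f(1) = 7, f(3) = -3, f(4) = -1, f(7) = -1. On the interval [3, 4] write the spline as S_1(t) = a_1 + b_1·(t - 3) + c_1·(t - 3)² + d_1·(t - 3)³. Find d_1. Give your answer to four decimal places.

Write m_i for S''(x_i). With h_i = 2, 1, 3 and divided differences Δ_i = -5, 2, 0, the continuity of S' gives the tridiagonal system
  2·m_0 + 6·m_1 + 1·m_2 = 6(Δ_1 - Δ_0) = 42
  1·m_1 + 8·m_2 + 3·m_3 = 6(Δ_2 - Δ_1) = -12
Natural end conditions: m_0 = m_3 = 0.
Solving the tridiagonal system: m_0 = 0, m_1 = 348/47, m_2 = -114/47, m_3 = 0.
On [3, 4], with S_1(t) = a_1 + b_1·(t - 3) + c_1·(t - 3)² + d_1·(t - 3)³: c_1 = m_1/2 = 174/47, d_1 = (m_2 - m_1)/(6h_1) = -77/47, b_1 = Δ_1 - h_1(2m_1 + m_2)/6 = -3/47.

-1.6383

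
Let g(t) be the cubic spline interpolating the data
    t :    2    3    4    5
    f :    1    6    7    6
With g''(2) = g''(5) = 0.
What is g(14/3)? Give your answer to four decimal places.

Put M_i = g'' at the i-th knot. Here h = (1, 1, 1) and Δ = (5, 1, -1), so the interior equations h_(i-1)·M_(i-1) + 2(h_(i-1)+h_i)·M_i + h_i·M_(i+1) = 6(Δ_i − Δ_(i-1)) read
  1·M_0 + 4·M_1 + 1·M_2 = 6(Δ_1 - Δ_0) = -24
  1·M_1 + 4·M_2 + 1·M_3 = 6(Δ_2 - Δ_1) = -12
Natural end conditions: M_0 = M_3 = 0.
Hence M_0 = 0, M_1 = -28/5, M_2 = -8/5, M_3 = 0.
On [4, 5], g(t) = 7 - 7/15·(t - 4) - 4/5·(t - 4)² + 4/15·(t - 4)³.
With (t - 4) = 2/3: g(14/3) = 2597/405.

6.4123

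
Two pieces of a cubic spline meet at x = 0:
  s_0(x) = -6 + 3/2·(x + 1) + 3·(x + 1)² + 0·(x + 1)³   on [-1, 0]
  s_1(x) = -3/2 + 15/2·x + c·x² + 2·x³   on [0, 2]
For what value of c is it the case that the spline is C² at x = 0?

s_0''(x) = 6 + 0·(x + 1), so s_0''(0) = 6. On the right, s_1''(0) = 2c, so c = 3.

3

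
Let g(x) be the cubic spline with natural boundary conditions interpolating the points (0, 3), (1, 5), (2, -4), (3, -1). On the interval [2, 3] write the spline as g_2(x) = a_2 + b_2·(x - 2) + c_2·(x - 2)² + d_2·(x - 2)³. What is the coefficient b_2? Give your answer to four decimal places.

Put M_i = g'' at the i-th knot. Here h = (1, 1, 1) and Δ = (2, -9, 3), so the interior equations h_(i-1)·M_(i-1) + 2(h_(i-1)+h_i)·M_i + h_i·M_(i+1) = 6(Δ_i − Δ_(i-1)) read
  1·M_0 + 4·M_1 + 1·M_2 = 6(Δ_1 - Δ_0) = -66
  1·M_1 + 4·M_2 + 1·M_3 = 6(Δ_2 - Δ_1) = 72
Natural end conditions: M_0 = M_3 = 0.
Hence M_0 = 0, M_1 = -112/5, M_2 = 118/5, M_3 = 0.
On [2, 3], with g_2(x) = a_2 + b_2·(x - 2) + c_2·(x - 2)² + d_2·(x - 2)³: c_2 = M_2/2 = 59/5, d_2 = (M_3 - M_2)/(6h_2) = -59/15, b_2 = Δ_2 - h_2(2M_2 + M_3)/6 = -73/15.

-4.8667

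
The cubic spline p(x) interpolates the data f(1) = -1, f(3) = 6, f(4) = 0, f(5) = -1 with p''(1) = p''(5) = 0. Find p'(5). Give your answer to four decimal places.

0.7174

With M_i denoting the second derivative at x_i, h_i = 2, 1, 1, and Δ_i = (y_(i+1) − y_i)/h_i = 7/2, -6, -1:
  2·M_0 + 6·M_1 + 1·M_2 = 6(Δ_1 - Δ_0) = -57
  1·M_1 + 4·M_2 + 1·M_3 = 6(Δ_2 - Δ_1) = 30
Natural end conditions: M_0 = M_3 = 0.
Solving the tridiagonal system: M_0 = 0, M_1 = -258/23, M_2 = 237/23, M_3 = 0.
On [4, 5], p'(x) = b_2 + 2c_2·(x - 4) + 3d_2·(x - 4)² with b_2 = Δ_2 - h_2(2M_2 + M_3)/6 = -102/23, c_2 = M_2/2 = 237/46, d_2 = (M_3 - M_2)/(6h_2) = -79/46. So p'(5) = 33/46.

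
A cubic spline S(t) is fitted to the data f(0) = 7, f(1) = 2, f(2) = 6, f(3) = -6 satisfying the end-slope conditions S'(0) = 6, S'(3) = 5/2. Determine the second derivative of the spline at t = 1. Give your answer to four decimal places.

Write m_i for S''(x_i). With h_i = 1, 1, 1 and divided differences Δ_i = -5, 4, -12, the continuity of S' gives the tridiagonal system
  1·m_0 + 4·m_1 + 1·m_2 = 6(Δ_1 - Δ_0) = 54
  1·m_1 + 4·m_2 + 1·m_3 = 6(Δ_2 - Δ_1) = -96
Clamped end conditions give two more equations: 2h_0·m_0 + h_0·m_1 = 6(Δ_0 - S'(0)) = -66 and h_2·m_2 + 2h_2·m_3 = 6(S'(3) - Δ_2) = 87.
Solving the tridiagonal system: m_0 = -791/15, m_1 = 592/15, m_2 = -767/15, m_3 = 1036/15.

39.4667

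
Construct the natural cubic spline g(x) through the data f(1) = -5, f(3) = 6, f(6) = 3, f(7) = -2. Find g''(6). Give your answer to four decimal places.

Let m_i = g''(x_i). Step sizes h_i = 2, 3, 1; slopes of the chords Δ_i = (y_(i+1) - y_i)/h_i = 11/2, -1, -5.
  2·m_0 + 10·m_1 + 3·m_2 = 6(Δ_1 - Δ_0) = -39
  3·m_1 + 8·m_2 + 1·m_3 = 6(Δ_2 - Δ_1) = -24
Natural end conditions: m_0 = m_3 = 0.
Solving the tridiagonal system: m_0 = 0, m_1 = -240/71, m_2 = -123/71, m_3 = 0.

-1.7324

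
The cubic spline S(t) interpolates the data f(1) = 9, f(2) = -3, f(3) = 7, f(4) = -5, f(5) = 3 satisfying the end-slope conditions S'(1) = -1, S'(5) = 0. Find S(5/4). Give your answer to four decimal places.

7.0371

Write σ_i for S''(x_i). With h_i = 1, 1, 1, 1 and divided differences Δ_i = -12, 10, -12, 8, the continuity of S' gives the tridiagonal system
  1·σ_0 + 4·σ_1 + 1·σ_2 = 6(Δ_1 - Δ_0) = 132
  1·σ_1 + 4·σ_2 + 1·σ_3 = 6(Δ_2 - Δ_1) = -132
  1·σ_2 + 4·σ_3 + 1·σ_4 = 6(Δ_3 - Δ_2) = 120
Clamped end conditions give two more equations: 2h_0·σ_0 + h_0·σ_1 = 6(Δ_0 - S'(1)) = -66 and h_3·σ_3 + 2h_3·σ_4 = 6(S'(5) - Δ_3) = -48.
Hence σ_0 = -263/4, σ_1 = 131/2, σ_2 = -257/4, σ_3 = 119/2, σ_4 = -215/4.
On [1, 2], S(t) = 9 - 1·(t - 1) - 263/8·(t - 1)² + 175/8·(t - 1)³.
With (t - 1) = 1/4: S(5/4) = 3603/512.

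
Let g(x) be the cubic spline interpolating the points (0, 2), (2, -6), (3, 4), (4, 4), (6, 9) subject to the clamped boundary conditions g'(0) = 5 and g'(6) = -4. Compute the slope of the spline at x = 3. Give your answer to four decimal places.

6.2750

Write m_i for g''(x_i). With h_i = 2, 1, 1, 2 and divided differences Δ_i = -4, 10, 0, 5/2, the continuity of g' gives the tridiagonal system
  2·m_0 + 6·m_1 + 1·m_2 = 6(Δ_1 - Δ_0) = 84
  1·m_1 + 4·m_2 + 1·m_3 = 6(Δ_2 - Δ_1) = -60
  1·m_2 + 6·m_3 + 2·m_4 = 6(Δ_3 - Δ_2) = 15
Clamped end conditions give two more equations: 2h_0·m_0 + h_0·m_1 = 6(Δ_0 - g'(0)) = -54 and h_3·m_3 + 2h_3·m_4 = 6(g'(6) - Δ_3) = -39.
Hence m_0 = -1083/40, m_1 = 543/20, m_2 = -99/4, m_3 = 237/20, m_4 = -627/40.
On [3, 4], g'(x) = b_2 + 2c_2·(x - 3) + 3d_2·(x - 3)² with b_2 = Δ_2 - h_2(2m_2 + m_3)/6 = 251/40, c_2 = m_2/2 = -99/8, d_2 = (m_3 - m_2)/(6h_2) = 61/10. So g'(3) = 251/40.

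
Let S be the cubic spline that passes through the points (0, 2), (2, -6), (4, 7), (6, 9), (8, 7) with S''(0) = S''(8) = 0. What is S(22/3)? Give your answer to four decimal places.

7.6402

With M_i denoting the second derivative at x_i, h_i = 2, 2, 2, 2, and Δ_i = (y_(i+1) − y_i)/h_i = -4, 13/2, 1, -1:
  2·M_0 + 8·M_1 + 2·M_2 = 6(Δ_1 - Δ_0) = 63
  2·M_1 + 8·M_2 + 2·M_3 = 6(Δ_2 - Δ_1) = -33
  2·M_2 + 8·M_3 + 2·M_4 = 6(Δ_3 - Δ_2) = -12
Natural end conditions: M_0 = M_4 = 0.
Solving the tridiagonal system: M_0 = 0, M_1 = 1065/112, M_2 = -183/28, M_3 = 15/112, M_4 = 0.
On [6, 8], S(x) = 9 - 61/56·(x - 6) + 15/224·(x - 6)² - 5/448·(x - 6)³.
With (x - 6) = 4/3: S(22/3) = 1444/189.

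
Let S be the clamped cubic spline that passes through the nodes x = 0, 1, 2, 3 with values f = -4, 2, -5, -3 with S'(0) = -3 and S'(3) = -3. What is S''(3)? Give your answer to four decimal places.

-30.4000

Put M_i = S'' at the i-th knot. Here h = (1, 1, 1) and Δ = (6, -7, 2), so the interior equations h_(i-1)·M_(i-1) + 2(h_(i-1)+h_i)·M_i + h_i·M_(i+1) = 6(Δ_i − Δ_(i-1)) read
  1·M_0 + 4·M_1 + 1·M_2 = 6(Δ_1 - Δ_0) = -78
  1·M_1 + 4·M_2 + 1·M_3 = 6(Δ_2 - Δ_1) = 54
Clamped end conditions give two more equations: 2h_0·M_0 + h_0·M_1 = 6(Δ_0 - S'(0)) = 54 and h_2·M_2 + 2h_2·M_3 = 6(S'(3) - Δ_2) = -30.
Solving the tridiagonal system: M_0 = 232/5, M_1 = -194/5, M_2 = 154/5, M_3 = -152/5.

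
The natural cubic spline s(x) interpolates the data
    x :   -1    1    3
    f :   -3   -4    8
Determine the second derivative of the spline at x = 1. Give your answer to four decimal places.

With M_i denoting the second derivative at x_i, h_i = 2, 2, and Δ_i = (y_(i+1) − y_i)/h_i = -1/2, 6:
  2·M_0 + 8·M_1 + 2·M_2 = 6(Δ_1 - Δ_0) = 39
Natural end conditions: M_0 = M_2 = 0.
Forward elimination and back-substitution give M_0 = 0, M_1 = 39/8, M_2 = 0.

4.8750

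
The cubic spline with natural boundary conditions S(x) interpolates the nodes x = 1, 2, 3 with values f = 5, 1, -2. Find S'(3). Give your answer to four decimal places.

Write M_i for S''(x_i). With h_i = 1, 1 and divided differences Δ_i = -4, -3, the continuity of S' gives the tridiagonal system
  1·M_0 + 4·M_1 + 1·M_2 = 6(Δ_1 - Δ_0) = 6
Natural end conditions: M_0 = M_2 = 0.
Hence M_0 = 0, M_1 = 3/2, M_2 = 0.
On [2, 3], S'(x) = b_1 + 2c_1·(x - 2) + 3d_1·(x - 2)² with b_1 = Δ_1 - h_1(2M_1 + M_2)/6 = -7/2, c_1 = M_1/2 = 3/4, d_1 = (M_2 - M_1)/(6h_1) = -1/4. So S'(3) = -11/4.

-2.7500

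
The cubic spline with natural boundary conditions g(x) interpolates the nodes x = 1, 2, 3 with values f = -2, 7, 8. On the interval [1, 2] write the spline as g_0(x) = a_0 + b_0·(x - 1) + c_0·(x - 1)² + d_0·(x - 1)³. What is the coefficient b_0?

11

With M_i denoting the second derivative at x_i, h_i = 1, 1, and Δ_i = (y_(i+1) − y_i)/h_i = 9, 1:
  1·M_0 + 4·M_1 + 1·M_2 = 6(Δ_1 - Δ_0) = -48
Natural end conditions: M_0 = M_2 = 0.
Solving the tridiagonal system: M_0 = 0, M_1 = -12, M_2 = 0.
On [1, 2], with g_0(x) = a_0 + b_0·(x - 1) + c_0·(x - 1)² + d_0·(x - 1)³: c_0 = M_0/2 = 0, d_0 = (M_1 - M_0)/(6h_0) = -2, b_0 = Δ_0 - h_0(2M_0 + M_1)/6 = 11.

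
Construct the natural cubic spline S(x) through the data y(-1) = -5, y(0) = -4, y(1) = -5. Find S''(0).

With σ_i denoting the second derivative at x_i, h_i = 1, 1, and Δ_i = (y_(i+1) − y_i)/h_i = 1, -1:
  1·σ_0 + 4·σ_1 + 1·σ_2 = 6(Δ_1 - Δ_0) = -12
Natural end conditions: σ_0 = σ_2 = 0.
Forward elimination and back-substitution give σ_0 = 0, σ_1 = -3, σ_2 = 0.

-3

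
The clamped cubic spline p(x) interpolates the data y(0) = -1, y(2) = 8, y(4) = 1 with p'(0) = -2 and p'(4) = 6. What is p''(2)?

Write m_i for p''(x_i). With h_i = 2, 2 and divided differences Δ_i = 9/2, -7/2, the continuity of p' gives the tridiagonal system
  2·m_0 + 8·m_1 + 2·m_2 = 6(Δ_1 - Δ_0) = -48
Clamped end conditions give two more equations: 2h_0·m_0 + h_0·m_1 = 6(Δ_0 - p'(0)) = 39 and h_1·m_1 + 2h_1·m_2 = 6(p'(4) - Δ_1) = 57.
Solving: m_0 = 71/4, m_1 = -16, m_2 = 89/4.

-16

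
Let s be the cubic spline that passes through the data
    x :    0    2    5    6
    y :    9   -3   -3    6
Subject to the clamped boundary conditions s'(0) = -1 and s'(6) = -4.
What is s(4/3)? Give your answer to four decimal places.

2.2194

Put m_i = s'' at the i-th knot. Here h = (2, 3, 1) and Δ = (-6, 0, 9), so the interior equations h_(i-1)·m_(i-1) + 2(h_(i-1)+h_i)·m_i + h_i·m_(i+1) = 6(Δ_i − Δ_(i-1)) read
  2·m_0 + 10·m_1 + 3·m_2 = 6(Δ_1 - Δ_0) = 36
  3·m_1 + 8·m_2 + 1·m_3 = 6(Δ_2 - Δ_1) = 54
Clamped end conditions give two more equations: 2h_0·m_0 + h_0·m_1 = 6(Δ_0 - s'(0)) = -30 and h_2·m_2 + 2h_2·m_3 = 6(s'(6) - Δ_2) = -78.
Solving the tridiagonal system: m_0 = -109/13, m_1 = 23/13, m_2 = 152/13, m_3 = -583/13.
On [0, 2], s(x) = 9 - 1·x - 109/26·x² + 11/13·x³.
With x = 4/3: s(4/3) = 779/351.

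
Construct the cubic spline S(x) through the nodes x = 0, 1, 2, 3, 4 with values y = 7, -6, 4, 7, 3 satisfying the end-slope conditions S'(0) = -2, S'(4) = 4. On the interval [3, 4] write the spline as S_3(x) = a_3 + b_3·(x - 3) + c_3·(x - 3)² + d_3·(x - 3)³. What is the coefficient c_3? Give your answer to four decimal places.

-6.4286

Write m_i for S''(x_i). With h_i = 1, 1, 1, 1 and divided differences Δ_i = -13, 10, 3, -4, the continuity of S' gives the tridiagonal system
  1·m_0 + 4·m_1 + 1·m_2 = 6(Δ_1 - Δ_0) = 138
  1·m_1 + 4·m_2 + 1·m_3 = 6(Δ_2 - Δ_1) = -42
  1·m_2 + 4·m_3 + 1·m_4 = 6(Δ_3 - Δ_2) = -42
Clamped end conditions give two more equations: 2h_0·m_0 + h_0·m_1 = 6(Δ_0 - S'(0)) = -66 and h_3·m_3 + 2h_3·m_4 = 6(S'(4) - Δ_3) = 48.
Hence m_0 = -423/7, m_1 = 384/7, m_2 = -21, m_3 = -90/7, m_4 = 213/7.
On [3, 4], with S_3(x) = a_3 + b_3·(x - 3) + c_3·(x - 3)² + d_3·(x - 3)³: c_3 = m_3/2 = -45/7, d_3 = (m_4 - m_3)/(6h_3) = 101/14, b_3 = Δ_3 - h_3(2m_3 + m_4)/6 = -67/14.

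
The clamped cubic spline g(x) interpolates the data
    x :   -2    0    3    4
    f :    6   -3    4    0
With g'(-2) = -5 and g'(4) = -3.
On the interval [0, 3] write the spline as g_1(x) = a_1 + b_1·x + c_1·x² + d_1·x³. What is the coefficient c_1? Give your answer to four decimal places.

3.5833

With M_i denoting the second derivative at x_i, h_i = 2, 3, 1, and Δ_i = (y_(i+1) − y_i)/h_i = -9/2, 7/3, -4:
  2·M_0 + 10·M_1 + 3·M_2 = 6(Δ_1 - Δ_0) = 41
  3·M_1 + 8·M_2 + 1·M_3 = 6(Δ_2 - Δ_1) = -38
Clamped end conditions give two more equations: 2h_0·M_0 + h_0·M_1 = 6(Δ_0 - g'(-2)) = 3 and h_2·M_2 + 2h_2·M_3 = 6(g'(4) - Δ_2) = 6.
Solving the tridiagonal system: M_0 = -17/6, M_1 = 43/6, M_2 = -25/3, M_3 = 43/6.
On [0, 3], with g_1(x) = a_1 + b_1·x + c_1·x² + d_1·x³: c_1 = M_1/2 = 43/12, d_1 = (M_2 - M_1)/(6h_1) = -31/36, b_1 = Δ_1 - h_1(2M_1 + M_2)/6 = -2/3.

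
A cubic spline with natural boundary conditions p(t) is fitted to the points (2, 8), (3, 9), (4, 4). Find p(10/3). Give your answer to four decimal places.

7.8889

Put σ_i = p'' at the i-th knot. Here h = (1, 1) and Δ = (1, -5), so the interior equations h_(i-1)·σ_(i-1) + 2(h_(i-1)+h_i)·σ_i + h_i·σ_(i+1) = 6(Δ_i − Δ_(i-1)) read
  1·σ_0 + 4·σ_1 + 1·σ_2 = 6(Δ_1 - Δ_0) = -36
Natural end conditions: σ_0 = σ_2 = 0.
Solving: σ_0 = 0, σ_1 = -9, σ_2 = 0.
On [3, 4], p(t) = 9 - 2·(t - 3) - 9/2·(t - 3)² + 3/2·(t - 3)³.
With (t - 3) = 1/3: p(10/3) = 71/9.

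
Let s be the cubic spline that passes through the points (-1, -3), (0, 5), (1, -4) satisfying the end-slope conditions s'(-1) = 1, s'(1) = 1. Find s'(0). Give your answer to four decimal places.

Write σ_i for s''(x_i). With h_i = 1, 1 and divided differences Δ_i = 8, -9, the continuity of s' gives the tridiagonal system
  1·σ_0 + 4·σ_1 + 1·σ_2 = 6(Δ_1 - Δ_0) = -102
Clamped end conditions give two more equations: 2h_0·σ_0 + h_0·σ_1 = 6(Δ_0 - s'(-1)) = 42 and h_1·σ_1 + 2h_1·σ_2 = 6(s'(1) - Δ_1) = 60.
Solving: σ_0 = 93/2, σ_1 = -51, σ_2 = 111/2.
On [0, 1], s'(x) = b_1 + 2c_1·x + 3d_1·x² with b_1 = Δ_1 - h_1(2σ_1 + σ_2)/6 = -5/4, c_1 = σ_1/2 = -51/2, d_1 = (σ_2 - σ_1)/(6h_1) = 71/4. So s'(0) = -5/4.

-1.2500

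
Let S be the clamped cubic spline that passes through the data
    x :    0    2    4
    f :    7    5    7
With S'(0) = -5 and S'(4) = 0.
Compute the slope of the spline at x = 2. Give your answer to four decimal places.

With M_i denoting the second derivative at x_i, h_i = 2, 2, and Δ_i = (y_(i+1) − y_i)/h_i = -1, 1:
  2·M_0 + 8·M_1 + 2·M_2 = 6(Δ_1 - Δ_0) = 12
Clamped end conditions give two more equations: 2h_0·M_0 + h_0·M_1 = 6(Δ_0 - S'(0)) = 24 and h_1·M_1 + 2h_1·M_2 = 6(S'(4) - Δ_1) = -6.
Solving: M_0 = 23/4, M_1 = 1/2, M_2 = -7/4.
On [2, 4], S'(x) = b_1 + 2c_1·(x - 2) + 3d_1·(x - 2)² with b_1 = Δ_1 - h_1(2M_1 + M_2)/6 = 5/4, c_1 = M_1/2 = 1/4, d_1 = (M_2 - M_1)/(6h_1) = -3/16. So S'(2) = 5/4.

1.2500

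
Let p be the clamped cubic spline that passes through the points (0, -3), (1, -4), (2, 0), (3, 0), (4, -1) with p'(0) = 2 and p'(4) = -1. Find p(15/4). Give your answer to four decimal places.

-0.7626

Let M_i = p''(x_i). Step sizes h_i = 1, 1, 1, 1; slopes of the chords Δ_i = (y_(i+1) - y_i)/h_i = -1, 4, 0, -1.
  1·M_0 + 4·M_1 + 1·M_2 = 6(Δ_1 - Δ_0) = 30
  1·M_1 + 4·M_2 + 1·M_3 = 6(Δ_2 - Δ_1) = -24
  1·M_2 + 4·M_3 + 1·M_4 = 6(Δ_3 - Δ_2) = -6
Clamped end conditions give two more equations: 2h_0·M_0 + h_0·M_1 = 6(Δ_0 - p'(0)) = -18 and h_3·M_3 + 2h_3·M_4 = 6(p'(4) - Δ_3) = 0.
Hence M_0 = -447/28, M_1 = 195/14, M_2 = -39/4, M_3 = 15/14, M_4 = -15/28.
On [3, 4], p(x) = 0 - 71/56·(x - 3) + 15/28·(x - 3)² - 15/56·(x - 3)³.
With (x - 3) = 3/4: p(15/4) = -2733/3584.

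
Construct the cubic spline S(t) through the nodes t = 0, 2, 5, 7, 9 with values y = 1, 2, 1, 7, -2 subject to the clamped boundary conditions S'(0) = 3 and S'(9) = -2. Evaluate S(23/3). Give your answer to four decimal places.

4.5420

With M_i denoting the second derivative at x_i, h_i = 2, 3, 2, 2, and Δ_i = (y_(i+1) − y_i)/h_i = 1/2, -1/3, 3, -9/2:
  2·M_0 + 10·M_1 + 3·M_2 = 6(Δ_1 - Δ_0) = -5
  3·M_1 + 10·M_2 + 2·M_3 = 6(Δ_2 - Δ_1) = 20
  2·M_2 + 8·M_3 + 2·M_4 = 6(Δ_3 - Δ_2) = -45
Clamped end conditions give two more equations: 2h_0·M_0 + h_0·M_1 = 6(Δ_0 - S'(0)) = -15 and h_3·M_3 + 2h_3·M_4 = 6(S'(9) - Δ_3) = 15.
Hence M_0 = -2275/708, M_1 = -190/177, M_2 = 1435/354, M_3 = -3065/354, M_4 = 1430/177.
On [7, 9], S(t) = 7 - 503/354·(t - 7) - 3065/708·(t - 7)² + 1975/1416·(t - 7)³.
With (t - 7) = 2/3: S(23/3) = 21706/4779.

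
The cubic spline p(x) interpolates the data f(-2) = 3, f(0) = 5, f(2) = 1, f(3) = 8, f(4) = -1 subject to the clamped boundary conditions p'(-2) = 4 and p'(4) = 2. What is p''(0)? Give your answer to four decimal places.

Write M_i for p''(x_i). With h_i = 2, 2, 1, 1 and divided differences Δ_i = 1, -2, 7, -9, the continuity of p' gives the tridiagonal system
  2·M_0 + 8·M_1 + 2·M_2 = 6(Δ_1 - Δ_0) = -18
  2·M_1 + 6·M_2 + 1·M_3 = 6(Δ_2 - Δ_1) = 54
  1·M_2 + 4·M_3 + 1·M_4 = 6(Δ_3 - Δ_2) = -96
Clamped end conditions give two more equations: 2h_0·M_0 + h_0·M_1 = 6(Δ_0 - p'(-2)) = -18 and h_3·M_3 + 2h_3·M_4 = 6(p'(4) - Δ_3) = 66.
Solving: M_0 = -53/42, M_1 = -136/21, M_2 = 109/6, M_3 = -883/21, M_4 = 2269/42.

-6.4762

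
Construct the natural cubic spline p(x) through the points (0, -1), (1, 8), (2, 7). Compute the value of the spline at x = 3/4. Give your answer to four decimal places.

Let M_i = p''(x_i). Step sizes h_i = 1, 1; slopes of the chords Δ_i = (y_(i+1) - y_i)/h_i = 9, -1.
  1·M_0 + 4·M_1 + 1·M_2 = 6(Δ_1 - Δ_0) = -60
Natural end conditions: M_0 = M_2 = 0.
Hence M_0 = 0, M_1 = -15, M_2 = 0.
On [0, 1], p(x) = -1 + 23/2·x + 0·x² - 5/2·x³.
With x = 3/4: p(3/4) = 841/128.

6.5703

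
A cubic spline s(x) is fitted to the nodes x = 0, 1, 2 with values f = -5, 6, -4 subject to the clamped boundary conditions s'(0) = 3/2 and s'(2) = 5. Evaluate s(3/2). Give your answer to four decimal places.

0.2656

Put σ_i = s'' at the i-th knot. Here h = (1, 1) and Δ = (11, -10), so the interior equations h_(i-1)·σ_(i-1) + 2(h_(i-1)+h_i)·σ_i + h_i·σ_(i+1) = 6(Δ_i − Δ_(i-1)) read
  1·σ_0 + 4·σ_1 + 1·σ_2 = 6(Δ_1 - Δ_0) = -126
Clamped end conditions give two more equations: 2h_0·σ_0 + h_0·σ_1 = 6(Δ_0 - s'(0)) = 57 and h_1·σ_1 + 2h_1·σ_2 = 6(s'(2) - Δ_1) = 90.
Solving the tridiagonal system: σ_0 = 247/4, σ_1 = -133/2, σ_2 = 313/4.
On [1, 2], s(x) = 6 - 7/8·(x - 1) - 133/4·(x - 1)² + 193/8·(x - 1)³.
With (x - 1) = 1/2: s(3/2) = 17/64.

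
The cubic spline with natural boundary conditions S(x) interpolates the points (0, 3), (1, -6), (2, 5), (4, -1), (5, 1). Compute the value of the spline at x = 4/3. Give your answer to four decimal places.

-3.3570

Write M_i for S''(x_i). With h_i = 1, 1, 2, 1 and divided differences Δ_i = -9, 11, -3, 2, the continuity of S' gives the tridiagonal system
  1·M_0 + 4·M_1 + 1·M_2 = 6(Δ_1 - Δ_0) = 120
  1·M_1 + 6·M_2 + 2·M_3 = 6(Δ_2 - Δ_1) = -84
  2·M_2 + 6·M_3 + 1·M_4 = 6(Δ_3 - Δ_2) = 30
Natural end conditions: M_0 = M_4 = 0.
Hence M_0 = 0, M_1 = 2202/61, M_2 = -1488/61, M_3 = 801/61, M_4 = 0.
On [1, 2], S(x) = -6 + 185/61·(x - 1) + 1101/61·(x - 1)² - 615/61·(x - 1)³.
With (x - 1) = 1/3: S(4/3) = -1843/549.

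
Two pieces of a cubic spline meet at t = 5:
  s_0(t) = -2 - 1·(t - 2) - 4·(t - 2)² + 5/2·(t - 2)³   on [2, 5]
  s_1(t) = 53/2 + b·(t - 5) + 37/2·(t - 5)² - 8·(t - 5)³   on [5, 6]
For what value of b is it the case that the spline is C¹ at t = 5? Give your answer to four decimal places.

s_0'(t) = -1 - 8·(t - 2) + 15/2·(t - 2)², so s_0'(5) = 85/2. On the right, s_1'(5) = b, so b = 85/2.

42.5000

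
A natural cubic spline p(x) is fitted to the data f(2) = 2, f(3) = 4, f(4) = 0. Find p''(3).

-9

Put M_i = p'' at the i-th knot. Here h = (1, 1) and Δ = (2, -4), so the interior equations h_(i-1)·M_(i-1) + 2(h_(i-1)+h_i)·M_i + h_i·M_(i+1) = 6(Δ_i − Δ_(i-1)) read
  1·M_0 + 4·M_1 + 1·M_2 = 6(Δ_1 - Δ_0) = -36
Natural end conditions: M_0 = M_2 = 0.
Forward elimination and back-substitution give M_0 = 0, M_1 = -9, M_2 = 0.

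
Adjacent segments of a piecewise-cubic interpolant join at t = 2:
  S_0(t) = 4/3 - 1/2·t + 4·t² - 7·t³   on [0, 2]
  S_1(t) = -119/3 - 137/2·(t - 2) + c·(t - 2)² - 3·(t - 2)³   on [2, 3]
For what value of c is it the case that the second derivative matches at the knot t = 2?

S_0''(t) = 8 - 42·t, so S_0''(2) = -76. On the right, S_1''(2) = 2c, so c = -38.

-38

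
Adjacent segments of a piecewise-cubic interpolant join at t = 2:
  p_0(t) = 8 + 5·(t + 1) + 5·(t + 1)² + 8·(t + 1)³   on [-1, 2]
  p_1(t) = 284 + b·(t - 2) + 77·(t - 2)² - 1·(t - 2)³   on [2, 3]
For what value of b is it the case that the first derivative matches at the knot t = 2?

p_0'(t) = 5 + 10·(t + 1) + 24·(t + 1)², so p_0'(2) = 251. On the right, p_1'(2) = b, so b = 251.

251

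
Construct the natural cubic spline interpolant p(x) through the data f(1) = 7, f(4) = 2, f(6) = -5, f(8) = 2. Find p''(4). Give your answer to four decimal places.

-2.2632

Write σ_i for p''(x_i). With h_i = 3, 2, 2 and divided differences Δ_i = -5/3, -7/2, 7/2, the continuity of p' gives the tridiagonal system
  3·σ_0 + 10·σ_1 + 2·σ_2 = 6(Δ_1 - Δ_0) = -11
  2·σ_1 + 8·σ_2 + 2·σ_3 = 6(Δ_2 - Δ_1) = 42
Natural end conditions: σ_0 = σ_3 = 0.
Solving the tridiagonal system: σ_0 = 0, σ_1 = -43/19, σ_2 = 221/38, σ_3 = 0.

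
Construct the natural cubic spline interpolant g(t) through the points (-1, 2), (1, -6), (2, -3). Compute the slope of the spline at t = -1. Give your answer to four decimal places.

Let M_i = g''(x_i). Step sizes h_i = 2, 1; slopes of the chords Δ_i = (y_(i+1) - y_i)/h_i = -4, 3.
  2·M_0 + 6·M_1 + 1·M_2 = 6(Δ_1 - Δ_0) = 42
Natural end conditions: M_0 = M_2 = 0.
Solving the tridiagonal system: M_0 = 0, M_1 = 7, M_2 = 0.
On [-1, 1], g'(t) = b_0 + 2c_0·(t + 1) + 3d_0·(t + 1)² with b_0 = Δ_0 - h_0(2M_0 + M_1)/6 = -19/3, c_0 = M_0/2 = 0, d_0 = (M_1 - M_0)/(6h_0) = 7/12. So g'(-1) = -19/3.

-6.3333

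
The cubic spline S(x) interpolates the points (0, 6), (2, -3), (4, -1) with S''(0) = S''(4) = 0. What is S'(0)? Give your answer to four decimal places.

-5.8750

Put σ_i = S'' at the i-th knot. Here h = (2, 2) and Δ = (-9/2, 1), so the interior equations h_(i-1)·σ_(i-1) + 2(h_(i-1)+h_i)·σ_i + h_i·σ_(i+1) = 6(Δ_i − Δ_(i-1)) read
  2·σ_0 + 8·σ_1 + 2·σ_2 = 6(Δ_1 - Δ_0) = 33
Natural end conditions: σ_0 = σ_2 = 0.
Hence σ_0 = 0, σ_1 = 33/8, σ_2 = 0.
On [0, 2], S'(x) = b_0 + 2c_0·x + 3d_0·x² with b_0 = Δ_0 - h_0(2σ_0 + σ_1)/6 = -47/8, c_0 = σ_0/2 = 0, d_0 = (σ_1 - σ_0)/(6h_0) = 11/32. So S'(0) = -47/8.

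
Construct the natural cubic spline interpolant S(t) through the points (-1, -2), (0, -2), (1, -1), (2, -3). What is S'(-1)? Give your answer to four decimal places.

With m_i denoting the second derivative at x_i, h_i = 1, 1, 1, and Δ_i = (y_(i+1) − y_i)/h_i = 0, 1, -2:
  1·m_0 + 4·m_1 + 1·m_2 = 6(Δ_1 - Δ_0) = 6
  1·m_1 + 4·m_2 + 1·m_3 = 6(Δ_2 - Δ_1) = -18
Natural end conditions: m_0 = m_3 = 0.
Forward elimination and back-substitution give m_0 = 0, m_1 = 14/5, m_2 = -26/5, m_3 = 0.
On [-1, 0], S'(t) = b_0 + 2c_0·(t + 1) + 3d_0·(t + 1)² with b_0 = Δ_0 - h_0(2m_0 + m_1)/6 = -7/15, c_0 = m_0/2 = 0, d_0 = (m_1 - m_0)/(6h_0) = 7/15. So S'(-1) = -7/15.

-0.4667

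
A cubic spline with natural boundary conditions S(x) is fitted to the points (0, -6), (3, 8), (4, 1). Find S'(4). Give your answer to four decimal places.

-8.4583

With m_i denoting the second derivative at x_i, h_i = 3, 1, and Δ_i = (y_(i+1) − y_i)/h_i = 14/3, -7:
  3·m_0 + 8·m_1 + 1·m_2 = 6(Δ_1 - Δ_0) = -70
Natural end conditions: m_0 = m_2 = 0.
Hence m_0 = 0, m_1 = -35/4, m_2 = 0.
On [3, 4], S'(x) = b_1 + 2c_1·(x - 3) + 3d_1·(x - 3)² with b_1 = Δ_1 - h_1(2m_1 + m_2)/6 = -49/12, c_1 = m_1/2 = -35/8, d_1 = (m_2 - m_1)/(6h_1) = 35/24. So S'(4) = -203/24.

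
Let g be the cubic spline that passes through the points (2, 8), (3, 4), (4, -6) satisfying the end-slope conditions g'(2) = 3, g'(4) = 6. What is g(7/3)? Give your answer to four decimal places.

8.3519

Put M_i = g'' at the i-th knot. Here h = (1, 1) and Δ = (-4, -10), so the interior equations h_(i-1)·M_(i-1) + 2(h_(i-1)+h_i)·M_i + h_i·M_(i+1) = 6(Δ_i − Δ_(i-1)) read
  1·M_0 + 4·M_1 + 1·M_2 = 6(Δ_1 - Δ_0) = -36
Clamped end conditions give two more equations: 2h_0·M_0 + h_0·M_1 = 6(Δ_0 - g'(2)) = -42 and h_1·M_1 + 2h_1·M_2 = 6(g'(4) - Δ_1) = 96.
Solving: M_0 = -21/2, M_1 = -21, M_2 = 117/2.
On [2, 3], g(x) = 8 + 3·(x - 2) - 21/4·(x - 2)² - 7/4·(x - 2)³.
With (x - 2) = 1/3: g(7/3) = 451/54.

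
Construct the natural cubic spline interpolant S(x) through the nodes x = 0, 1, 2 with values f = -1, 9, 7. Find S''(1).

-18

Put σ_i = S'' at the i-th knot. Here h = (1, 1) and Δ = (10, -2), so the interior equations h_(i-1)·σ_(i-1) + 2(h_(i-1)+h_i)·σ_i + h_i·σ_(i+1) = 6(Δ_i − Δ_(i-1)) read
  1·σ_0 + 4·σ_1 + 1·σ_2 = 6(Δ_1 - Δ_0) = -72
Natural end conditions: σ_0 = σ_2 = 0.
Hence σ_0 = 0, σ_1 = -18, σ_2 = 0.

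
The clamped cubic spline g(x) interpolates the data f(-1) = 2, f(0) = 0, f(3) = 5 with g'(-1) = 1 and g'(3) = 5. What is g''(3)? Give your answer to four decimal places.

1.5833

Put m_i = g'' at the i-th knot. Here h = (1, 3) and Δ = (-2, 5/3), so the interior equations h_(i-1)·m_(i-1) + 2(h_(i-1)+h_i)·m_i + h_i·m_(i+1) = 6(Δ_i − Δ_(i-1)) read
  1·m_0 + 8·m_1 + 3·m_2 = 6(Δ_1 - Δ_0) = 22
Clamped end conditions give two more equations: 2h_0·m_0 + h_0·m_1 = 6(Δ_0 - g'(-1)) = -18 and h_1·m_1 + 2h_1·m_2 = 6(g'(3) - Δ_1) = 20.
Solving: m_0 = -43/4, m_1 = 7/2, m_2 = 19/12.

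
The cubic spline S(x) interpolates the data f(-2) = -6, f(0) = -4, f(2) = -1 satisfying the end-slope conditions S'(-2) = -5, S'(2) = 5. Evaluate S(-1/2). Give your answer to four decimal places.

Put M_i = S'' at the i-th knot. Here h = (2, 2) and Δ = (1, 3/2), so the interior equations h_(i-1)·M_(i-1) + 2(h_(i-1)+h_i)·M_i + h_i·M_(i+1) = 6(Δ_i − Δ_(i-1)) read
  2·M_0 + 8·M_1 + 2·M_2 = 6(Δ_1 - Δ_0) = 3
Clamped end conditions give two more equations: 2h_0·M_0 + h_0·M_1 = 6(Δ_0 - S'(-2)) = 36 and h_1·M_1 + 2h_1·M_2 = 6(S'(2) - Δ_1) = 21.
Solving the tridiagonal system: M_0 = 89/8, M_1 = -17/4, M_2 = 59/8.
On [-2, 0], S(x) = -6 - 5·(x + 2) + 89/16·(x + 2)² - 41/32·(x + 2)³.
With (x + 2) = 3/2: S(-1/2) = -1359/256.

-5.3086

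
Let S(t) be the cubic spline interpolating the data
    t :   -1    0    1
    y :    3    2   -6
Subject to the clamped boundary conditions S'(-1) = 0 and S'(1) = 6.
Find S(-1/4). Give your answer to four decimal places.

3.3164

Let M_i = S''(x_i). Step sizes h_i = 1, 1; slopes of the chords Δ_i = (y_(i+1) - y_i)/h_i = -1, -8.
  1·M_0 + 4·M_1 + 1·M_2 = 6(Δ_1 - Δ_0) = -42
Clamped end conditions give two more equations: 2h_0·M_0 + h_0·M_1 = 6(Δ_0 - S'(-1)) = -6 and h_1·M_1 + 2h_1·M_2 = 6(S'(1) - Δ_1) = 84.
Solving the tridiagonal system: M_0 = 21/2, M_1 = -27, M_2 = 111/2.
On [-1, 0], S(t) = 3 + 0·(t + 1) + 21/4·(t + 1)² - 25/4·(t + 1)³.
With (t + 1) = 3/4: S(-1/4) = 849/256.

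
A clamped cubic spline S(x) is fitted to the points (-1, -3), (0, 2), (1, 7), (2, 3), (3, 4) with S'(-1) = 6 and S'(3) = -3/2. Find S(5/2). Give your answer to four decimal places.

3.4632

With σ_i denoting the second derivative at x_i, h_i = 1, 1, 1, 1, and Δ_i = (y_(i+1) − y_i)/h_i = 5, 5, -4, 1:
  1·σ_0 + 4·σ_1 + 1·σ_2 = 6(Δ_1 - Δ_0) = 0
  1·σ_1 + 4·σ_2 + 1·σ_3 = 6(Δ_2 - Δ_1) = -54
  1·σ_2 + 4·σ_3 + 1·σ_4 = 6(Δ_3 - Δ_2) = 30
Clamped end conditions give two more equations: 2h_0·σ_0 + h_0·σ_1 = 6(Δ_0 - S'(-1)) = -6 and h_3·σ_3 + 2h_3·σ_4 = 6(S'(3) - Δ_3) = -15.
Forward elimination and back-substitution give σ_0 = -345/56, σ_1 = 177/28, σ_2 = -153/8, σ_3 = 453/28, σ_4 = -873/56.
On [2, 3], S(x) = 3 - 201/112·(x - 2) + 453/56·(x - 2)² - 593/112·(x - 2)³.
With (x - 2) = 1/2: S(5/2) = 3103/896.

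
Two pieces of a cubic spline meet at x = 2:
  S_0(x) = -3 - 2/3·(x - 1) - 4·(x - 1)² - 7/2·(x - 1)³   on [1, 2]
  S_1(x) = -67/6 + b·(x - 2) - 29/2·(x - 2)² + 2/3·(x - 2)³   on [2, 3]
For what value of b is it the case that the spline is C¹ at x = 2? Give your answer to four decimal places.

S_0'(x) = -2/3 - 8·(x - 1) - 21/2·(x - 1)², so S_0'(2) = -115/6. On the right, S_1'(2) = b, so b = -115/6.

-19.1667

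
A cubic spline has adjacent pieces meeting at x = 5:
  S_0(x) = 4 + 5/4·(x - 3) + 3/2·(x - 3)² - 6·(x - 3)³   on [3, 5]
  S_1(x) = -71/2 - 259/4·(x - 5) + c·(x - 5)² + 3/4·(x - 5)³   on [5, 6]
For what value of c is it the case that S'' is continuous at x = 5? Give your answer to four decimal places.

S_0''(x) = 3 - 36·(x - 3), so S_0''(5) = -69. On the right, S_1''(5) = 2c, so c = -69/2.

-34.5000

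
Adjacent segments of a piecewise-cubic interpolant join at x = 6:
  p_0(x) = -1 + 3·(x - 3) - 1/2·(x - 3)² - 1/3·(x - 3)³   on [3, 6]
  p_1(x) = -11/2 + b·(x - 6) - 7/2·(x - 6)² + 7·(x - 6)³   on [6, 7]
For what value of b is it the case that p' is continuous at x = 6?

-9

p_0'(x) = 3 - 1·(x - 3) - 1·(x - 3)², so p_0'(6) = -9. On the right, p_1'(6) = b, so b = -9.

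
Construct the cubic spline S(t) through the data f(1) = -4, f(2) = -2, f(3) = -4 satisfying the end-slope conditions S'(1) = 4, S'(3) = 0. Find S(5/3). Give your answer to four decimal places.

-2.0741

Write σ_i for S''(x_i). With h_i = 1, 1 and divided differences Δ_i = 2, -2, the continuity of S' gives the tridiagonal system
  1·σ_0 + 4·σ_1 + 1·σ_2 = 6(Δ_1 - Δ_0) = -24
Clamped end conditions give two more equations: 2h_0·σ_0 + h_0·σ_1 = 6(Δ_0 - S'(1)) = -12 and h_1·σ_1 + 2h_1·σ_2 = 6(S'(3) - Δ_1) = 12.
Hence σ_0 = -2, σ_1 = -8, σ_2 = 10.
On [1, 2], S(t) = -4 + 4·(t - 1) - 1·(t - 1)² - 1·(t - 1)³.
With (t - 1) = 2/3: S(5/3) = -56/27.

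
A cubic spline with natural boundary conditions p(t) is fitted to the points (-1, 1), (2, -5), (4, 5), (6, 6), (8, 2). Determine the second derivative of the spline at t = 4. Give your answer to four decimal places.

-4.4577

With M_i denoting the second derivative at x_i, h_i = 3, 2, 2, 2, and Δ_i = (y_(i+1) − y_i)/h_i = -2, 5, 1/2, -2:
  3·M_0 + 10·M_1 + 2·M_2 = 6(Δ_1 - Δ_0) = 42
  2·M_1 + 8·M_2 + 2·M_3 = 6(Δ_2 - Δ_1) = -27
  2·M_2 + 8·M_3 + 2·M_4 = 6(Δ_3 - Δ_2) = -15
Natural end conditions: M_0 = M_4 = 0.
Solving the tridiagonal system: M_0 = 0, M_1 = 723/142, M_2 = -633/142, M_3 = -54/71, M_4 = 0.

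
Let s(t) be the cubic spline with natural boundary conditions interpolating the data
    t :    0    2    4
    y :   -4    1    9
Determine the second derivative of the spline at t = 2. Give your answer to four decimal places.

1.1250

Write m_i for s''(x_i). With h_i = 2, 2 and divided differences Δ_i = 5/2, 4, the continuity of s' gives the tridiagonal system
  2·m_0 + 8·m_1 + 2·m_2 = 6(Δ_1 - Δ_0) = 9
Natural end conditions: m_0 = m_2 = 0.
Forward elimination and back-substitution give m_0 = 0, m_1 = 9/8, m_2 = 0.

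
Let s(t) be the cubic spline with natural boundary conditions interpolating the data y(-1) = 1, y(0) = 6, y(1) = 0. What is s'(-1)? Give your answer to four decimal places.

With M_i denoting the second derivative at x_i, h_i = 1, 1, and Δ_i = (y_(i+1) − y_i)/h_i = 5, -6:
  1·M_0 + 4·M_1 + 1·M_2 = 6(Δ_1 - Δ_0) = -66
Natural end conditions: M_0 = M_2 = 0.
Solving: M_0 = 0, M_1 = -33/2, M_2 = 0.
On [-1, 0], s'(t) = b_0 + 2c_0·(t + 1) + 3d_0·(t + 1)² with b_0 = Δ_0 - h_0(2M_0 + M_1)/6 = 31/4, c_0 = M_0/2 = 0, d_0 = (M_1 - M_0)/(6h_0) = -11/4. So s'(-1) = 31/4.

7.7500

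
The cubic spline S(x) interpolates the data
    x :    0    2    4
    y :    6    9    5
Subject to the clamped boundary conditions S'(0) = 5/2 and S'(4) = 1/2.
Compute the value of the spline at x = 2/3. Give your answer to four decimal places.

Put m_i = S'' at the i-th knot. Here h = (2, 2) and Δ = (3/2, -2), so the interior equations h_(i-1)·m_(i-1) + 2(h_(i-1)+h_i)·m_i + h_i·m_(i+1) = 6(Δ_i − Δ_(i-1)) read
  2·m_0 + 8·m_1 + 2·m_2 = 6(Δ_1 - Δ_0) = -21
Clamped end conditions give two more equations: 2h_0·m_0 + h_0·m_1 = 6(Δ_0 - S'(0)) = -6 and h_1·m_1 + 2h_1·m_2 = 6(S'(4) - Δ_1) = 15.
Forward elimination and back-substitution give m_0 = 5/8, m_1 = -17/4, m_2 = 47/8.
On [0, 2], S(x) = 6 + 5/2·x + 5/16·x² - 13/32·x³.
With x = 2/3: S(2/3) = 415/54.

7.6852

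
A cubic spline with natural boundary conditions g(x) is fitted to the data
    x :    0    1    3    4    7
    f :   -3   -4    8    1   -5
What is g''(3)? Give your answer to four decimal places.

-18.3840

With m_i denoting the second derivative at x_i, h_i = 1, 2, 1, 3, and Δ_i = (y_(i+1) − y_i)/h_i = -1, 6, -7, -2:
  1·m_0 + 6·m_1 + 2·m_2 = 6(Δ_1 - Δ_0) = 42
  2·m_1 + 6·m_2 + 1·m_3 = 6(Δ_2 - Δ_1) = -78
  1·m_2 + 8·m_3 + 3·m_4 = 6(Δ_3 - Δ_2) = 30
Natural end conditions: m_0 = m_4 = 0.
Solving: m_0 = 0, m_1 = 1641/125, m_2 = -2298/125, m_3 = 756/125, m_4 = 0.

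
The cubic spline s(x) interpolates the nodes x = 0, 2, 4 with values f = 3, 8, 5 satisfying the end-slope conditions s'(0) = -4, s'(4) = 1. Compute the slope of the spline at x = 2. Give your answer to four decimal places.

1.5000

Put M_i = s'' at the i-th knot. Here h = (2, 2) and Δ = (5/2, -3/2), so the interior equations h_(i-1)·M_(i-1) + 2(h_(i-1)+h_i)·M_i + h_i·M_(i+1) = 6(Δ_i − Δ_(i-1)) read
  2·M_0 + 8·M_1 + 2·M_2 = 6(Δ_1 - Δ_0) = -24
Clamped end conditions give two more equations: 2h_0·M_0 + h_0·M_1 = 6(Δ_0 - s'(0)) = 39 and h_1·M_1 + 2h_1·M_2 = 6(s'(4) - Δ_1) = 15.
Solving the tridiagonal system: M_0 = 14, M_1 = -17/2, M_2 = 8.
On [2, 4], s'(x) = b_1 + 2c_1·(x - 2) + 3d_1·(x - 2)² with b_1 = Δ_1 - h_1(2M_1 + M_2)/6 = 3/2, c_1 = M_1/2 = -17/4, d_1 = (M_2 - M_1)/(6h_1) = 11/8. So s'(2) = 3/2.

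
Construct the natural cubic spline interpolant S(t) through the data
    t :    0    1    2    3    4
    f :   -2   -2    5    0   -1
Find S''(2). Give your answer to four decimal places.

Write σ_i for S''(x_i). With h_i = 1, 1, 1, 1 and divided differences Δ_i = 0, 7, -5, -1, the continuity of S' gives the tridiagonal system
  1·σ_0 + 4·σ_1 + 1·σ_2 = 6(Δ_1 - Δ_0) = 42
  1·σ_1 + 4·σ_2 + 1·σ_3 = 6(Δ_2 - Δ_1) = -72
  1·σ_2 + 4·σ_3 + 1·σ_4 = 6(Δ_3 - Δ_2) = 24
Natural end conditions: σ_0 = σ_4 = 0.
Solving: σ_0 = 0, σ_1 = 471/28, σ_2 = -177/7, σ_3 = 345/28, σ_4 = 0.

-25.2857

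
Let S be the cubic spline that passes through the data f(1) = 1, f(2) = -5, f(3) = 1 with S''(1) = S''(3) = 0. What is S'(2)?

0

Put M_i = S'' at the i-th knot. Here h = (1, 1) and Δ = (-6, 6), so the interior equations h_(i-1)·M_(i-1) + 2(h_(i-1)+h_i)·M_i + h_i·M_(i+1) = 6(Δ_i − Δ_(i-1)) read
  1·M_0 + 4·M_1 + 1·M_2 = 6(Δ_1 - Δ_0) = 72
Natural end conditions: M_0 = M_2 = 0.
Hence M_0 = 0, M_1 = 18, M_2 = 0.
On [2, 3], S'(t) = b_1 + 2c_1·(t - 2) + 3d_1·(t - 2)² with b_1 = Δ_1 - h_1(2M_1 + M_2)/6 = 0, c_1 = M_1/2 = 9, d_1 = (M_2 - M_1)/(6h_1) = -3. So S'(2) = 0.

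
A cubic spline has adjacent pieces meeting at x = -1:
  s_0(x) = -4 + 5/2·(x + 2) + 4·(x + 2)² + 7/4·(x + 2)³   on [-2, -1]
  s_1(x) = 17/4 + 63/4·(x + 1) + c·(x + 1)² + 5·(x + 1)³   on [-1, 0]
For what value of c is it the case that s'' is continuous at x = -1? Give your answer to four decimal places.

9.2500

s_0''(x) = 8 + 21/2·(x + 2), so s_0''(-1) = 37/2. On the right, s_1''(-1) = 2c, so c = 37/4.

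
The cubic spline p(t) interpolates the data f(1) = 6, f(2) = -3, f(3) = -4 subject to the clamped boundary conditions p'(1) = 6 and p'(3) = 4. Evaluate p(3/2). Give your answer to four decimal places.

With m_i denoting the second derivative at x_i, h_i = 1, 1, and Δ_i = (y_(i+1) − y_i)/h_i = -9, -1:
  1·m_0 + 4·m_1 + 1·m_2 = 6(Δ_1 - Δ_0) = 48
Clamped end conditions give two more equations: 2h_0·m_0 + h_0·m_1 = 6(Δ_0 - p'(1)) = -90 and h_1·m_1 + 2h_1·m_2 = 6(p'(3) - Δ_1) = 30.
Hence m_0 = -58, m_1 = 26, m_2 = 2.
On [1, 2], p(t) = 6 + 6·(t - 1) - 29·(t - 1)² + 14·(t - 1)³.
With (t - 1) = 1/2: p(3/2) = 7/2.

3.5000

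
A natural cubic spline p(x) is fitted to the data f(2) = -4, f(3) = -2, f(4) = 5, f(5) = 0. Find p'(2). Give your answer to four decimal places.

With M_i denoting the second derivative at x_i, h_i = 1, 1, 1, and Δ_i = (y_(i+1) − y_i)/h_i = 2, 7, -5:
  1·M_0 + 4·M_1 + 1·M_2 = 6(Δ_1 - Δ_0) = 30
  1·M_1 + 4·M_2 + 1·M_3 = 6(Δ_2 - Δ_1) = -72
Natural end conditions: M_0 = M_3 = 0.
Hence M_0 = 0, M_1 = 64/5, M_2 = -106/5, M_3 = 0.
On [2, 3], p'(x) = b_0 + 2c_0·(x - 2) + 3d_0·(x - 2)² with b_0 = Δ_0 - h_0(2M_0 + M_1)/6 = -2/15, c_0 = M_0/2 = 0, d_0 = (M_1 - M_0)/(6h_0) = 32/15. So p'(2) = -2/15.

-0.1333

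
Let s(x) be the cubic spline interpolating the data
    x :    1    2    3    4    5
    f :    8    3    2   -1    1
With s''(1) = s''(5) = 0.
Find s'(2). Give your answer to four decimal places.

-2.3929

With m_i denoting the second derivative at x_i, h_i = 1, 1, 1, 1, and Δ_i = (y_(i+1) − y_i)/h_i = -5, -1, -3, 2:
  1·m_0 + 4·m_1 + 1·m_2 = 6(Δ_1 - Δ_0) = 24
  1·m_1 + 4·m_2 + 1·m_3 = 6(Δ_2 - Δ_1) = -12
  1·m_2 + 4·m_3 + 1·m_4 = 6(Δ_3 - Δ_2) = 30
Natural end conditions: m_0 = m_4 = 0.
Hence m_0 = 0, m_1 = 219/28, m_2 = -51/7, m_3 = 261/28, m_4 = 0.
On [2, 3], s'(x) = b_1 + 2c_1·(x - 2) + 3d_1·(x - 2)² with b_1 = Δ_1 - h_1(2m_1 + m_2)/6 = -67/28, c_1 = m_1/2 = 219/56, d_1 = (m_2 - m_1)/(6h_1) = -141/56. So s'(2) = -67/28.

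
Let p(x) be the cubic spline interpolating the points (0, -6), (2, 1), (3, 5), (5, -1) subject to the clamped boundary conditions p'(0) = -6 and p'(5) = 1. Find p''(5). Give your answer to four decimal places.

Write m_i for p''(x_i). With h_i = 2, 1, 2 and divided differences Δ_i = 7/2, 4, -3, the continuity of p' gives the tridiagonal system
  2·m_0 + 6·m_1 + 1·m_2 = 6(Δ_1 - Δ_0) = 3
  1·m_1 + 6·m_2 + 2·m_3 = 6(Δ_2 - Δ_1) = -42
Clamped end conditions give two more equations: 2h_0·m_0 + h_0·m_1 = 6(Δ_0 - p'(0)) = 57 and h_2·m_2 + 2h_2·m_3 = 6(p'(5) - Δ_2) = 24.
Solving: m_0 = 505/32, m_1 = -49/16, m_2 = -163/16, m_3 = 355/32.

11.0938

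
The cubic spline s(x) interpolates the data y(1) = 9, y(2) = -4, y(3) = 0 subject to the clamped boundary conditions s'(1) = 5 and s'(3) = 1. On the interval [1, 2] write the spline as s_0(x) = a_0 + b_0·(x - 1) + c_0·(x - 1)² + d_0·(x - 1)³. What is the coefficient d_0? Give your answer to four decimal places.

Let σ_i = s''(x_i). Step sizes h_i = 1, 1; slopes of the chords Δ_i = (y_(i+1) - y_i)/h_i = -13, 4.
  1·σ_0 + 4·σ_1 + 1·σ_2 = 6(Δ_1 - Δ_0) = 102
Clamped end conditions give two more equations: 2h_0·σ_0 + h_0·σ_1 = 6(Δ_0 - s'(1)) = -108 and h_1·σ_1 + 2h_1·σ_2 = 6(s'(3) - Δ_1) = -18.
Hence σ_0 = -163/2, σ_1 = 55, σ_2 = -73/2.
On [1, 2], with s_0(x) = a_0 + b_0·(x - 1) + c_0·(x - 1)² + d_0·(x - 1)³: c_0 = σ_0/2 = -163/4, d_0 = (σ_1 - σ_0)/(6h_0) = 91/4, b_0 = Δ_0 - h_0(2σ_0 + σ_1)/6 = 5.

22.7500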